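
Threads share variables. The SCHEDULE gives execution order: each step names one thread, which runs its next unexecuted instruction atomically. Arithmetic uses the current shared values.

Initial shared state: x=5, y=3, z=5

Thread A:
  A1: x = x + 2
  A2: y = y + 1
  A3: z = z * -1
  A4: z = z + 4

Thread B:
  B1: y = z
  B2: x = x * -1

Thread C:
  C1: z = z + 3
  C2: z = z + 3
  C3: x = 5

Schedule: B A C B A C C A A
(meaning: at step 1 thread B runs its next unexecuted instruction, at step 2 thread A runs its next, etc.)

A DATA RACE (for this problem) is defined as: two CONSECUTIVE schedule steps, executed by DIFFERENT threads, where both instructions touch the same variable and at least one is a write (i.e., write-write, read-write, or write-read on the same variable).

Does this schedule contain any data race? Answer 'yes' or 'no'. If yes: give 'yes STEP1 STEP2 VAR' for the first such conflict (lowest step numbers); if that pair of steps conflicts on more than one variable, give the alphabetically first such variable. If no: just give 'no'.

Answer: no

Derivation:
Steps 1,2: B(r=z,w=y) vs A(r=x,w=x). No conflict.
Steps 2,3: A(r=x,w=x) vs C(r=z,w=z). No conflict.
Steps 3,4: C(r=z,w=z) vs B(r=x,w=x). No conflict.
Steps 4,5: B(r=x,w=x) vs A(r=y,w=y). No conflict.
Steps 5,6: A(r=y,w=y) vs C(r=z,w=z). No conflict.
Steps 6,7: same thread (C). No race.
Steps 7,8: C(r=-,w=x) vs A(r=z,w=z). No conflict.
Steps 8,9: same thread (A). No race.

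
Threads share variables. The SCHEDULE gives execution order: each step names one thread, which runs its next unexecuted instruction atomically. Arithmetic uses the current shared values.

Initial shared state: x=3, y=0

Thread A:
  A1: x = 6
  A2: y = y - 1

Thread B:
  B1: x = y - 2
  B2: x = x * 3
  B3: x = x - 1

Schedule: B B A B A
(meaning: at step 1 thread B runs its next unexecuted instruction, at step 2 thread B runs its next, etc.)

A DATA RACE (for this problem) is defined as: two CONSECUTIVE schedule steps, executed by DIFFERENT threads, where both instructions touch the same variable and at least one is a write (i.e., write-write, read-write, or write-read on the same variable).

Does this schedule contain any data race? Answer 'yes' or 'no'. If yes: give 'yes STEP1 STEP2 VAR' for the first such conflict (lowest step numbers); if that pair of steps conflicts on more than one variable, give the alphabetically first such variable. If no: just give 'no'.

Answer: yes 2 3 x

Derivation:
Steps 1,2: same thread (B). No race.
Steps 2,3: B(x = x * 3) vs A(x = 6). RACE on x (W-W).
Steps 3,4: A(x = 6) vs B(x = x - 1). RACE on x (W-W).
Steps 4,5: B(r=x,w=x) vs A(r=y,w=y). No conflict.
First conflict at steps 2,3.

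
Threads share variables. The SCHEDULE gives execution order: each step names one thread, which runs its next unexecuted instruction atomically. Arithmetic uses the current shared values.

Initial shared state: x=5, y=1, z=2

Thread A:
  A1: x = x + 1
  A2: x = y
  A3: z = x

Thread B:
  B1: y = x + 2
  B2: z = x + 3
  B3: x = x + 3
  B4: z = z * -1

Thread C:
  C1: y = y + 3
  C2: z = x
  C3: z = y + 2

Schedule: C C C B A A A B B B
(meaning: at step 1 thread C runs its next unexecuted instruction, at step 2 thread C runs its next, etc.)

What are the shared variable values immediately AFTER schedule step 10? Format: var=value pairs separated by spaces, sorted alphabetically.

Step 1: thread C executes C1 (y = y + 3). Shared: x=5 y=4 z=2. PCs: A@0 B@0 C@1
Step 2: thread C executes C2 (z = x). Shared: x=5 y=4 z=5. PCs: A@0 B@0 C@2
Step 3: thread C executes C3 (z = y + 2). Shared: x=5 y=4 z=6. PCs: A@0 B@0 C@3
Step 4: thread B executes B1 (y = x + 2). Shared: x=5 y=7 z=6. PCs: A@0 B@1 C@3
Step 5: thread A executes A1 (x = x + 1). Shared: x=6 y=7 z=6. PCs: A@1 B@1 C@3
Step 6: thread A executes A2 (x = y). Shared: x=7 y=7 z=6. PCs: A@2 B@1 C@3
Step 7: thread A executes A3 (z = x). Shared: x=7 y=7 z=7. PCs: A@3 B@1 C@3
Step 8: thread B executes B2 (z = x + 3). Shared: x=7 y=7 z=10. PCs: A@3 B@2 C@3
Step 9: thread B executes B3 (x = x + 3). Shared: x=10 y=7 z=10. PCs: A@3 B@3 C@3
Step 10: thread B executes B4 (z = z * -1). Shared: x=10 y=7 z=-10. PCs: A@3 B@4 C@3

Answer: x=10 y=7 z=-10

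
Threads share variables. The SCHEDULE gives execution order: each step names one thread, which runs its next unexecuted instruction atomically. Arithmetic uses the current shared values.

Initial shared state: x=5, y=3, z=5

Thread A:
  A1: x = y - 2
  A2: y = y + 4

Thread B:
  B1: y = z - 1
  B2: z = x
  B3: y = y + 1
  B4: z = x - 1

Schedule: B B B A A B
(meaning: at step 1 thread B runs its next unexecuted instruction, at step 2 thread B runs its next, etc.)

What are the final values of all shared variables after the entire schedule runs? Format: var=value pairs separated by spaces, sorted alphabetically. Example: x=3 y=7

Step 1: thread B executes B1 (y = z - 1). Shared: x=5 y=4 z=5. PCs: A@0 B@1
Step 2: thread B executes B2 (z = x). Shared: x=5 y=4 z=5. PCs: A@0 B@2
Step 3: thread B executes B3 (y = y + 1). Shared: x=5 y=5 z=5. PCs: A@0 B@3
Step 4: thread A executes A1 (x = y - 2). Shared: x=3 y=5 z=5. PCs: A@1 B@3
Step 5: thread A executes A2 (y = y + 4). Shared: x=3 y=9 z=5. PCs: A@2 B@3
Step 6: thread B executes B4 (z = x - 1). Shared: x=3 y=9 z=2. PCs: A@2 B@4

Answer: x=3 y=9 z=2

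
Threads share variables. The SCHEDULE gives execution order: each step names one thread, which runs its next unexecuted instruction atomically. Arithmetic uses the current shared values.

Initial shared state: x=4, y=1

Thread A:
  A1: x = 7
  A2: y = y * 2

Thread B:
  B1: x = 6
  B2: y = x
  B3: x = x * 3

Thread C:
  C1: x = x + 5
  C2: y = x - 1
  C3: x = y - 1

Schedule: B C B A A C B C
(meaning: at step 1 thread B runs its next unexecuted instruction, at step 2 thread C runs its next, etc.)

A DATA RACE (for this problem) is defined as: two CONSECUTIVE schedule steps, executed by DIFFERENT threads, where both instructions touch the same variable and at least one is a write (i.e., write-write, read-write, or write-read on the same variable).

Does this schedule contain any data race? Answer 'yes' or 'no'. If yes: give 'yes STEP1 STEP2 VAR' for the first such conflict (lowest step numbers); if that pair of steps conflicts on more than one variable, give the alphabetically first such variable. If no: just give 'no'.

Answer: yes 1 2 x

Derivation:
Steps 1,2: B(x = 6) vs C(x = x + 5). RACE on x (W-W).
Steps 2,3: C(x = x + 5) vs B(y = x). RACE on x (W-R).
Steps 3,4: B(y = x) vs A(x = 7). RACE on x (R-W).
Steps 4,5: same thread (A). No race.
Steps 5,6: A(y = y * 2) vs C(y = x - 1). RACE on y (W-W).
Steps 6,7: C(y = x - 1) vs B(x = x * 3). RACE on x (R-W).
Steps 7,8: B(x = x * 3) vs C(x = y - 1). RACE on x (W-W).
First conflict at steps 1,2.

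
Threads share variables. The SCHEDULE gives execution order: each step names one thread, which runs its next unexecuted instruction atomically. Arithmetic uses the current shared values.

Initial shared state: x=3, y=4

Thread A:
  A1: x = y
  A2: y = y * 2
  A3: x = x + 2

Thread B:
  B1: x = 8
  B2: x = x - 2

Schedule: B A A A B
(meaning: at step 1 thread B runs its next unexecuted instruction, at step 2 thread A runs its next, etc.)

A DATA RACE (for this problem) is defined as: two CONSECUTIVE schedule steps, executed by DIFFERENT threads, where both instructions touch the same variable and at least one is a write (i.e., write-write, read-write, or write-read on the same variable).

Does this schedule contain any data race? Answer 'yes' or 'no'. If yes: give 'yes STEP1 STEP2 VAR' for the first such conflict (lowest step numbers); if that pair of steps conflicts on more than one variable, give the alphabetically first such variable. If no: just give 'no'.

Answer: yes 1 2 x

Derivation:
Steps 1,2: B(x = 8) vs A(x = y). RACE on x (W-W).
Steps 2,3: same thread (A). No race.
Steps 3,4: same thread (A). No race.
Steps 4,5: A(x = x + 2) vs B(x = x - 2). RACE on x (W-W).
First conflict at steps 1,2.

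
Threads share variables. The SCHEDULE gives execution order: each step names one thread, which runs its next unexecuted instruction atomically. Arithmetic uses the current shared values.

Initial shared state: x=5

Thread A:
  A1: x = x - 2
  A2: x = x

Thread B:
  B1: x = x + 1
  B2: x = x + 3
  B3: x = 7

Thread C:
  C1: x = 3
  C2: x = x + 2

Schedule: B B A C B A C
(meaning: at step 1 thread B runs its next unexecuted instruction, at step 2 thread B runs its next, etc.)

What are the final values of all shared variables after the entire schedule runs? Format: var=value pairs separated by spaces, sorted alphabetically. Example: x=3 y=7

Step 1: thread B executes B1 (x = x + 1). Shared: x=6. PCs: A@0 B@1 C@0
Step 2: thread B executes B2 (x = x + 3). Shared: x=9. PCs: A@0 B@2 C@0
Step 3: thread A executes A1 (x = x - 2). Shared: x=7. PCs: A@1 B@2 C@0
Step 4: thread C executes C1 (x = 3). Shared: x=3. PCs: A@1 B@2 C@1
Step 5: thread B executes B3 (x = 7). Shared: x=7. PCs: A@1 B@3 C@1
Step 6: thread A executes A2 (x = x). Shared: x=7. PCs: A@2 B@3 C@1
Step 7: thread C executes C2 (x = x + 2). Shared: x=9. PCs: A@2 B@3 C@2

Answer: x=9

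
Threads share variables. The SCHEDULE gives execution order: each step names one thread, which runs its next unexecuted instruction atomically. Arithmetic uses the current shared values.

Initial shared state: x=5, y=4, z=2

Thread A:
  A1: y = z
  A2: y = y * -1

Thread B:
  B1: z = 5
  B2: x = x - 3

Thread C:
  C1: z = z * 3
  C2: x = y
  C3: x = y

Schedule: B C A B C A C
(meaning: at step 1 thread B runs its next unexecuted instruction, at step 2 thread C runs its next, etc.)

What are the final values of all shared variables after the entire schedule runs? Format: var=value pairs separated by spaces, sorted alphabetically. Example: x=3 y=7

Answer: x=-15 y=-15 z=15

Derivation:
Step 1: thread B executes B1 (z = 5). Shared: x=5 y=4 z=5. PCs: A@0 B@1 C@0
Step 2: thread C executes C1 (z = z * 3). Shared: x=5 y=4 z=15. PCs: A@0 B@1 C@1
Step 3: thread A executes A1 (y = z). Shared: x=5 y=15 z=15. PCs: A@1 B@1 C@1
Step 4: thread B executes B2 (x = x - 3). Shared: x=2 y=15 z=15. PCs: A@1 B@2 C@1
Step 5: thread C executes C2 (x = y). Shared: x=15 y=15 z=15. PCs: A@1 B@2 C@2
Step 6: thread A executes A2 (y = y * -1). Shared: x=15 y=-15 z=15. PCs: A@2 B@2 C@2
Step 7: thread C executes C3 (x = y). Shared: x=-15 y=-15 z=15. PCs: A@2 B@2 C@3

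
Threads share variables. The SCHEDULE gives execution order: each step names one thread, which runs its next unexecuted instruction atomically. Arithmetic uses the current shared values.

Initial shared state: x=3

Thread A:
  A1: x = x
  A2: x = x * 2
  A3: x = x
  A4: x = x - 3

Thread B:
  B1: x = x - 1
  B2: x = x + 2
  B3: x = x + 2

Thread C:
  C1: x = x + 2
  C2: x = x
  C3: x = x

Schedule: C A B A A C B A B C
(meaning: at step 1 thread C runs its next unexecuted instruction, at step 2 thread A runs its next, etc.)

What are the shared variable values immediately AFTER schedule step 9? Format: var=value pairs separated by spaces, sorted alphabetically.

Step 1: thread C executes C1 (x = x + 2). Shared: x=5. PCs: A@0 B@0 C@1
Step 2: thread A executes A1 (x = x). Shared: x=5. PCs: A@1 B@0 C@1
Step 3: thread B executes B1 (x = x - 1). Shared: x=4. PCs: A@1 B@1 C@1
Step 4: thread A executes A2 (x = x * 2). Shared: x=8. PCs: A@2 B@1 C@1
Step 5: thread A executes A3 (x = x). Shared: x=8. PCs: A@3 B@1 C@1
Step 6: thread C executes C2 (x = x). Shared: x=8. PCs: A@3 B@1 C@2
Step 7: thread B executes B2 (x = x + 2). Shared: x=10. PCs: A@3 B@2 C@2
Step 8: thread A executes A4 (x = x - 3). Shared: x=7. PCs: A@4 B@2 C@2
Step 9: thread B executes B3 (x = x + 2). Shared: x=9. PCs: A@4 B@3 C@2

Answer: x=9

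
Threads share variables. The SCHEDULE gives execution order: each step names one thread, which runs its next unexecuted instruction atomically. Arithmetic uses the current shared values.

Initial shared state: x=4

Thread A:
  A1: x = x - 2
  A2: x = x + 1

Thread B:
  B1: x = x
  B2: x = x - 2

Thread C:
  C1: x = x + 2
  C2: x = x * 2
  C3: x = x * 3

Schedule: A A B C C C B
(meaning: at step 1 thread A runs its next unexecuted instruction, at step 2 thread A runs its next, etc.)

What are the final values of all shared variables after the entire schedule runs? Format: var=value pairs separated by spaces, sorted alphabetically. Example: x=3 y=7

Answer: x=28

Derivation:
Step 1: thread A executes A1 (x = x - 2). Shared: x=2. PCs: A@1 B@0 C@0
Step 2: thread A executes A2 (x = x + 1). Shared: x=3. PCs: A@2 B@0 C@0
Step 3: thread B executes B1 (x = x). Shared: x=3. PCs: A@2 B@1 C@0
Step 4: thread C executes C1 (x = x + 2). Shared: x=5. PCs: A@2 B@1 C@1
Step 5: thread C executes C2 (x = x * 2). Shared: x=10. PCs: A@2 B@1 C@2
Step 6: thread C executes C3 (x = x * 3). Shared: x=30. PCs: A@2 B@1 C@3
Step 7: thread B executes B2 (x = x - 2). Shared: x=28. PCs: A@2 B@2 C@3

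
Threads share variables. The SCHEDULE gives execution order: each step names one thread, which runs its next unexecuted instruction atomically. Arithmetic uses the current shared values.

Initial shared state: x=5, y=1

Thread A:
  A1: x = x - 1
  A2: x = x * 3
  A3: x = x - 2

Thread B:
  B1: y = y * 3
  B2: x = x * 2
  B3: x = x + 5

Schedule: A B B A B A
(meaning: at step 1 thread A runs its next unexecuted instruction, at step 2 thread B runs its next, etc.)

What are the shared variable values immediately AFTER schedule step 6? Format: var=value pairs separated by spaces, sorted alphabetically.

Step 1: thread A executes A1 (x = x - 1). Shared: x=4 y=1. PCs: A@1 B@0
Step 2: thread B executes B1 (y = y * 3). Shared: x=4 y=3. PCs: A@1 B@1
Step 3: thread B executes B2 (x = x * 2). Shared: x=8 y=3. PCs: A@1 B@2
Step 4: thread A executes A2 (x = x * 3). Shared: x=24 y=3. PCs: A@2 B@2
Step 5: thread B executes B3 (x = x + 5). Shared: x=29 y=3. PCs: A@2 B@3
Step 6: thread A executes A3 (x = x - 2). Shared: x=27 y=3. PCs: A@3 B@3

Answer: x=27 y=3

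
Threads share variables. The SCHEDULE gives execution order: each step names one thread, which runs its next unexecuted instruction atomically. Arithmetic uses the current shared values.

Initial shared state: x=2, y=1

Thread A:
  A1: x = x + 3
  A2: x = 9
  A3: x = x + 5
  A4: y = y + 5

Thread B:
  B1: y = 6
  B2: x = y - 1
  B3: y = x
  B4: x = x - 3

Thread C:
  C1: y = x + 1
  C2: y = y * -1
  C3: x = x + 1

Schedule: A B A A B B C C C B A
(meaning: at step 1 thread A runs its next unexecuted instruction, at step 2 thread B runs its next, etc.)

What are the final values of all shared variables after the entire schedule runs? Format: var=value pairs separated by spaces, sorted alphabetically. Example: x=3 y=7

Step 1: thread A executes A1 (x = x + 3). Shared: x=5 y=1. PCs: A@1 B@0 C@0
Step 2: thread B executes B1 (y = 6). Shared: x=5 y=6. PCs: A@1 B@1 C@0
Step 3: thread A executes A2 (x = 9). Shared: x=9 y=6. PCs: A@2 B@1 C@0
Step 4: thread A executes A3 (x = x + 5). Shared: x=14 y=6. PCs: A@3 B@1 C@0
Step 5: thread B executes B2 (x = y - 1). Shared: x=5 y=6. PCs: A@3 B@2 C@0
Step 6: thread B executes B3 (y = x). Shared: x=5 y=5. PCs: A@3 B@3 C@0
Step 7: thread C executes C1 (y = x + 1). Shared: x=5 y=6. PCs: A@3 B@3 C@1
Step 8: thread C executes C2 (y = y * -1). Shared: x=5 y=-6. PCs: A@3 B@3 C@2
Step 9: thread C executes C3 (x = x + 1). Shared: x=6 y=-6. PCs: A@3 B@3 C@3
Step 10: thread B executes B4 (x = x - 3). Shared: x=3 y=-6. PCs: A@3 B@4 C@3
Step 11: thread A executes A4 (y = y + 5). Shared: x=3 y=-1. PCs: A@4 B@4 C@3

Answer: x=3 y=-1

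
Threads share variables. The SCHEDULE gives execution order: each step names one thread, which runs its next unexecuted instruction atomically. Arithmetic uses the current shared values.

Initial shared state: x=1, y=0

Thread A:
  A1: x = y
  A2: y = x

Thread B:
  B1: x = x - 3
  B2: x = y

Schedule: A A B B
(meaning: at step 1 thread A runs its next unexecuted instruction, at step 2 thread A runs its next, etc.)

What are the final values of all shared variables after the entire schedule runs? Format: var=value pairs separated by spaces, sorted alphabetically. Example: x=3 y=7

Answer: x=0 y=0

Derivation:
Step 1: thread A executes A1 (x = y). Shared: x=0 y=0. PCs: A@1 B@0
Step 2: thread A executes A2 (y = x). Shared: x=0 y=0. PCs: A@2 B@0
Step 3: thread B executes B1 (x = x - 3). Shared: x=-3 y=0. PCs: A@2 B@1
Step 4: thread B executes B2 (x = y). Shared: x=0 y=0. PCs: A@2 B@2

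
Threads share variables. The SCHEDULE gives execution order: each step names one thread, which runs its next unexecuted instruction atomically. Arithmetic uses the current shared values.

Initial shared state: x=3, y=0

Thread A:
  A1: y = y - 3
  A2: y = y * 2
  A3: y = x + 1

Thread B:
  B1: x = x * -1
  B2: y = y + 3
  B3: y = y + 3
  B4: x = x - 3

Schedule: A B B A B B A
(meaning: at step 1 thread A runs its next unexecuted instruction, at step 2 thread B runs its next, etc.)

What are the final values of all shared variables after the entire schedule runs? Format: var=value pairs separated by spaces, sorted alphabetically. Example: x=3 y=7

Answer: x=-6 y=-5

Derivation:
Step 1: thread A executes A1 (y = y - 3). Shared: x=3 y=-3. PCs: A@1 B@0
Step 2: thread B executes B1 (x = x * -1). Shared: x=-3 y=-3. PCs: A@1 B@1
Step 3: thread B executes B2 (y = y + 3). Shared: x=-3 y=0. PCs: A@1 B@2
Step 4: thread A executes A2 (y = y * 2). Shared: x=-3 y=0. PCs: A@2 B@2
Step 5: thread B executes B3 (y = y + 3). Shared: x=-3 y=3. PCs: A@2 B@3
Step 6: thread B executes B4 (x = x - 3). Shared: x=-6 y=3. PCs: A@2 B@4
Step 7: thread A executes A3 (y = x + 1). Shared: x=-6 y=-5. PCs: A@3 B@4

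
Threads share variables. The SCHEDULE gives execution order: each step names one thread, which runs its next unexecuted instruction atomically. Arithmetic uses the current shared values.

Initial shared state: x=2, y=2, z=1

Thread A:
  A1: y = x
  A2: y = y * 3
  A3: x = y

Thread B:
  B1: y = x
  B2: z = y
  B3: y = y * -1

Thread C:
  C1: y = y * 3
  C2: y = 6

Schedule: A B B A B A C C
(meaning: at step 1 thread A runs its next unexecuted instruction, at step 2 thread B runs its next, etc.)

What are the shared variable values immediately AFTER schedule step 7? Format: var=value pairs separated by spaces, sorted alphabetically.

Answer: x=-6 y=-18 z=2

Derivation:
Step 1: thread A executes A1 (y = x). Shared: x=2 y=2 z=1. PCs: A@1 B@0 C@0
Step 2: thread B executes B1 (y = x). Shared: x=2 y=2 z=1. PCs: A@1 B@1 C@0
Step 3: thread B executes B2 (z = y). Shared: x=2 y=2 z=2. PCs: A@1 B@2 C@0
Step 4: thread A executes A2 (y = y * 3). Shared: x=2 y=6 z=2. PCs: A@2 B@2 C@0
Step 5: thread B executes B3 (y = y * -1). Shared: x=2 y=-6 z=2. PCs: A@2 B@3 C@0
Step 6: thread A executes A3 (x = y). Shared: x=-6 y=-6 z=2. PCs: A@3 B@3 C@0
Step 7: thread C executes C1 (y = y * 3). Shared: x=-6 y=-18 z=2. PCs: A@3 B@3 C@1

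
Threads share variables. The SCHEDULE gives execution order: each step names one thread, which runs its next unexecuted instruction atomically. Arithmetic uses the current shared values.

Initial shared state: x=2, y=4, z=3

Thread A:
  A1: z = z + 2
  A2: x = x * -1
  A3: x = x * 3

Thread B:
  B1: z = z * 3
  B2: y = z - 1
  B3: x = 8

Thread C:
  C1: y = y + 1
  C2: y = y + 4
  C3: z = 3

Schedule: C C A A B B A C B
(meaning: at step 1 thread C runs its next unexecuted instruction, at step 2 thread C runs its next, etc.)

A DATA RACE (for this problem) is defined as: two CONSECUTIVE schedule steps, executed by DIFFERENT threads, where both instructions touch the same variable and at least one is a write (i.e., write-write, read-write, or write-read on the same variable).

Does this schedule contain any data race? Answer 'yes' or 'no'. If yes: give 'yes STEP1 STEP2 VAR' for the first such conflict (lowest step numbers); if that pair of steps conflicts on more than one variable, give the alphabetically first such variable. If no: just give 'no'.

Answer: no

Derivation:
Steps 1,2: same thread (C). No race.
Steps 2,3: C(r=y,w=y) vs A(r=z,w=z). No conflict.
Steps 3,4: same thread (A). No race.
Steps 4,5: A(r=x,w=x) vs B(r=z,w=z). No conflict.
Steps 5,6: same thread (B). No race.
Steps 6,7: B(r=z,w=y) vs A(r=x,w=x). No conflict.
Steps 7,8: A(r=x,w=x) vs C(r=-,w=z). No conflict.
Steps 8,9: C(r=-,w=z) vs B(r=-,w=x). No conflict.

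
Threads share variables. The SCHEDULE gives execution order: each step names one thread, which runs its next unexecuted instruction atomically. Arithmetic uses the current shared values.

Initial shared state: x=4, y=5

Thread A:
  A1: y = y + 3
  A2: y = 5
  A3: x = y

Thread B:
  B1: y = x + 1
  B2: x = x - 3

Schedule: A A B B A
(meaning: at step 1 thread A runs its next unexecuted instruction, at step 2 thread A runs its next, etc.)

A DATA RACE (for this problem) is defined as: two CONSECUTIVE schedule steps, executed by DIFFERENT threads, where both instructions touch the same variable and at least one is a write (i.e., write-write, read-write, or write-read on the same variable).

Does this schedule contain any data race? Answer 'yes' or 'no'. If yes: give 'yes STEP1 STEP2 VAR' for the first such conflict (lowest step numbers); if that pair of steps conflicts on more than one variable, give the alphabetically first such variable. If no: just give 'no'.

Answer: yes 2 3 y

Derivation:
Steps 1,2: same thread (A). No race.
Steps 2,3: A(y = 5) vs B(y = x + 1). RACE on y (W-W).
Steps 3,4: same thread (B). No race.
Steps 4,5: B(x = x - 3) vs A(x = y). RACE on x (W-W).
First conflict at steps 2,3.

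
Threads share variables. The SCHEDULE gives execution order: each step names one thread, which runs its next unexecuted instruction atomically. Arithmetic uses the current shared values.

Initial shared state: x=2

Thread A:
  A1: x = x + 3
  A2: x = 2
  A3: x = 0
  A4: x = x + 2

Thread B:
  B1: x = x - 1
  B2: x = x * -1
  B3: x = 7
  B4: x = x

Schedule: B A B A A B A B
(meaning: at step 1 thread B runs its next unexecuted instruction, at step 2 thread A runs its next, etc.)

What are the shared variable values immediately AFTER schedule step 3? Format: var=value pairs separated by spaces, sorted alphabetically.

Answer: x=-4

Derivation:
Step 1: thread B executes B1 (x = x - 1). Shared: x=1. PCs: A@0 B@1
Step 2: thread A executes A1 (x = x + 3). Shared: x=4. PCs: A@1 B@1
Step 3: thread B executes B2 (x = x * -1). Shared: x=-4. PCs: A@1 B@2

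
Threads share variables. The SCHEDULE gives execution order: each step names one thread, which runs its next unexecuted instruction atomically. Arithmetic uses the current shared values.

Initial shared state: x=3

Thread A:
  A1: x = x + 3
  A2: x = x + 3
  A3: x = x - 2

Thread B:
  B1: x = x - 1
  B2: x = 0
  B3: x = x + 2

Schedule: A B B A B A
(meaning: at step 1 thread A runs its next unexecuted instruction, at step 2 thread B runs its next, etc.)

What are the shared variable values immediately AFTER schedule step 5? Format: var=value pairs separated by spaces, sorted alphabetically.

Answer: x=5

Derivation:
Step 1: thread A executes A1 (x = x + 3). Shared: x=6. PCs: A@1 B@0
Step 2: thread B executes B1 (x = x - 1). Shared: x=5. PCs: A@1 B@1
Step 3: thread B executes B2 (x = 0). Shared: x=0. PCs: A@1 B@2
Step 4: thread A executes A2 (x = x + 3). Shared: x=3. PCs: A@2 B@2
Step 5: thread B executes B3 (x = x + 2). Shared: x=5. PCs: A@2 B@3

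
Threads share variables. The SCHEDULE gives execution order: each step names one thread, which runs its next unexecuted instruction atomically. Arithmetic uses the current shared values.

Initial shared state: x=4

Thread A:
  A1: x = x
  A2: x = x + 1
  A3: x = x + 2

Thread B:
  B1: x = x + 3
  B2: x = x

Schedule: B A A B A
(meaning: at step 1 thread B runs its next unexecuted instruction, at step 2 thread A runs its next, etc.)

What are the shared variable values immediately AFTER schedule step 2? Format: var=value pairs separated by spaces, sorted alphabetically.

Step 1: thread B executes B1 (x = x + 3). Shared: x=7. PCs: A@0 B@1
Step 2: thread A executes A1 (x = x). Shared: x=7. PCs: A@1 B@1

Answer: x=7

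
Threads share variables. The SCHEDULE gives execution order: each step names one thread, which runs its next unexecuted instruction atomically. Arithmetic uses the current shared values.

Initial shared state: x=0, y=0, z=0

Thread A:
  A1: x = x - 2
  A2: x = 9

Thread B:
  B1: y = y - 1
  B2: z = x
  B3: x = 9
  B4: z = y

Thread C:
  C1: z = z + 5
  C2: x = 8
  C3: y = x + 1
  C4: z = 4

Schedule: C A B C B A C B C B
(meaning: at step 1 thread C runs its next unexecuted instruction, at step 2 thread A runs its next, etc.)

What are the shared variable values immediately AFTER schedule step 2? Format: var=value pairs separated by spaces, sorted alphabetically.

Step 1: thread C executes C1 (z = z + 5). Shared: x=0 y=0 z=5. PCs: A@0 B@0 C@1
Step 2: thread A executes A1 (x = x - 2). Shared: x=-2 y=0 z=5. PCs: A@1 B@0 C@1

Answer: x=-2 y=0 z=5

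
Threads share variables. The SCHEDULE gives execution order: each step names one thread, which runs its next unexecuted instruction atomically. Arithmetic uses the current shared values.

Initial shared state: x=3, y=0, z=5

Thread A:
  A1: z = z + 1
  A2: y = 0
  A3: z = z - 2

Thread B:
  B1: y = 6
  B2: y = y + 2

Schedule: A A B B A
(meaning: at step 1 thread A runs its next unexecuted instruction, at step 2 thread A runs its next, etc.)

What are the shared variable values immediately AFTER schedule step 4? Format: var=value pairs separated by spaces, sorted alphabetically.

Step 1: thread A executes A1 (z = z + 1). Shared: x=3 y=0 z=6. PCs: A@1 B@0
Step 2: thread A executes A2 (y = 0). Shared: x=3 y=0 z=6. PCs: A@2 B@0
Step 3: thread B executes B1 (y = 6). Shared: x=3 y=6 z=6. PCs: A@2 B@1
Step 4: thread B executes B2 (y = y + 2). Shared: x=3 y=8 z=6. PCs: A@2 B@2

Answer: x=3 y=8 z=6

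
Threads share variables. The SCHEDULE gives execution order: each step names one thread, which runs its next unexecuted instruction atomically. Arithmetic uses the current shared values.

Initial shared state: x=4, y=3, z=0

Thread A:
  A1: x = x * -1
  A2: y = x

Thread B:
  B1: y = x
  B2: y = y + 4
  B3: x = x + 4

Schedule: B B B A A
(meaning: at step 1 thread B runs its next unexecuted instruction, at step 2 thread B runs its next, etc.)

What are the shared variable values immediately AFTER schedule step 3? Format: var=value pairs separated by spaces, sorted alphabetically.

Answer: x=8 y=8 z=0

Derivation:
Step 1: thread B executes B1 (y = x). Shared: x=4 y=4 z=0. PCs: A@0 B@1
Step 2: thread B executes B2 (y = y + 4). Shared: x=4 y=8 z=0. PCs: A@0 B@2
Step 3: thread B executes B3 (x = x + 4). Shared: x=8 y=8 z=0. PCs: A@0 B@3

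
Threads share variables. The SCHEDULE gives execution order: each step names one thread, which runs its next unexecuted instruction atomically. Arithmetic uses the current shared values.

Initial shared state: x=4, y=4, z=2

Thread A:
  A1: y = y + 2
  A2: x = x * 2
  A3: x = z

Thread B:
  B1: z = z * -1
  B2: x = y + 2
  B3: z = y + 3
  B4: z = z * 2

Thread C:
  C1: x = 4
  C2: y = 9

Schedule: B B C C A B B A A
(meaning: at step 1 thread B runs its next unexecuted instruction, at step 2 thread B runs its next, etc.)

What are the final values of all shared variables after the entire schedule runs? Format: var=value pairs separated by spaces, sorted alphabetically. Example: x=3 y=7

Answer: x=28 y=11 z=28

Derivation:
Step 1: thread B executes B1 (z = z * -1). Shared: x=4 y=4 z=-2. PCs: A@0 B@1 C@0
Step 2: thread B executes B2 (x = y + 2). Shared: x=6 y=4 z=-2. PCs: A@0 B@2 C@0
Step 3: thread C executes C1 (x = 4). Shared: x=4 y=4 z=-2. PCs: A@0 B@2 C@1
Step 4: thread C executes C2 (y = 9). Shared: x=4 y=9 z=-2. PCs: A@0 B@2 C@2
Step 5: thread A executes A1 (y = y + 2). Shared: x=4 y=11 z=-2. PCs: A@1 B@2 C@2
Step 6: thread B executes B3 (z = y + 3). Shared: x=4 y=11 z=14. PCs: A@1 B@3 C@2
Step 7: thread B executes B4 (z = z * 2). Shared: x=4 y=11 z=28. PCs: A@1 B@4 C@2
Step 8: thread A executes A2 (x = x * 2). Shared: x=8 y=11 z=28. PCs: A@2 B@4 C@2
Step 9: thread A executes A3 (x = z). Shared: x=28 y=11 z=28. PCs: A@3 B@4 C@2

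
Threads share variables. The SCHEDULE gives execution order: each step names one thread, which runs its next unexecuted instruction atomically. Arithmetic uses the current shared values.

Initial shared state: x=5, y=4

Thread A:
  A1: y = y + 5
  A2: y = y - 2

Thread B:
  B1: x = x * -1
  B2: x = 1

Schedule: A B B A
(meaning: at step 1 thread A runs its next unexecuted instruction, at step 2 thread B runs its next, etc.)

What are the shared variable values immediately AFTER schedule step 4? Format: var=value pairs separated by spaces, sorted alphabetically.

Step 1: thread A executes A1 (y = y + 5). Shared: x=5 y=9. PCs: A@1 B@0
Step 2: thread B executes B1 (x = x * -1). Shared: x=-5 y=9. PCs: A@1 B@1
Step 3: thread B executes B2 (x = 1). Shared: x=1 y=9. PCs: A@1 B@2
Step 4: thread A executes A2 (y = y - 2). Shared: x=1 y=7. PCs: A@2 B@2

Answer: x=1 y=7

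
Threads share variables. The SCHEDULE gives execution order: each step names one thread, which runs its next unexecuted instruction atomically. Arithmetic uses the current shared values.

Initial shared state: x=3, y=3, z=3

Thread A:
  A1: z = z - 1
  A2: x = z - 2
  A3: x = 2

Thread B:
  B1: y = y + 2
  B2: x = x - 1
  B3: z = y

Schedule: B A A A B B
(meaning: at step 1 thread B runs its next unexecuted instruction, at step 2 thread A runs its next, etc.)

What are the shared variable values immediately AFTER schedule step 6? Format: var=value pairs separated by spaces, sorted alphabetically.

Step 1: thread B executes B1 (y = y + 2). Shared: x=3 y=5 z=3. PCs: A@0 B@1
Step 2: thread A executes A1 (z = z - 1). Shared: x=3 y=5 z=2. PCs: A@1 B@1
Step 3: thread A executes A2 (x = z - 2). Shared: x=0 y=5 z=2. PCs: A@2 B@1
Step 4: thread A executes A3 (x = 2). Shared: x=2 y=5 z=2. PCs: A@3 B@1
Step 5: thread B executes B2 (x = x - 1). Shared: x=1 y=5 z=2. PCs: A@3 B@2
Step 6: thread B executes B3 (z = y). Shared: x=1 y=5 z=5. PCs: A@3 B@3

Answer: x=1 y=5 z=5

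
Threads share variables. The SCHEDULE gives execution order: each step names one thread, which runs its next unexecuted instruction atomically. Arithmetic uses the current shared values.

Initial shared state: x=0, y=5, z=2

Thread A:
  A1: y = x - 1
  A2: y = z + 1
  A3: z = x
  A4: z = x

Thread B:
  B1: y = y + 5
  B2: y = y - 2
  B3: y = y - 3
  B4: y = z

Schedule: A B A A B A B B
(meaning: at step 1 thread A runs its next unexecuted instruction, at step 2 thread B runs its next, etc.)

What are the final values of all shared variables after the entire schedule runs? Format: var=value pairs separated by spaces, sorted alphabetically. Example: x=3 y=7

Step 1: thread A executes A1 (y = x - 1). Shared: x=0 y=-1 z=2. PCs: A@1 B@0
Step 2: thread B executes B1 (y = y + 5). Shared: x=0 y=4 z=2. PCs: A@1 B@1
Step 3: thread A executes A2 (y = z + 1). Shared: x=0 y=3 z=2. PCs: A@2 B@1
Step 4: thread A executes A3 (z = x). Shared: x=0 y=3 z=0. PCs: A@3 B@1
Step 5: thread B executes B2 (y = y - 2). Shared: x=0 y=1 z=0. PCs: A@3 B@2
Step 6: thread A executes A4 (z = x). Shared: x=0 y=1 z=0. PCs: A@4 B@2
Step 7: thread B executes B3 (y = y - 3). Shared: x=0 y=-2 z=0. PCs: A@4 B@3
Step 8: thread B executes B4 (y = z). Shared: x=0 y=0 z=0. PCs: A@4 B@4

Answer: x=0 y=0 z=0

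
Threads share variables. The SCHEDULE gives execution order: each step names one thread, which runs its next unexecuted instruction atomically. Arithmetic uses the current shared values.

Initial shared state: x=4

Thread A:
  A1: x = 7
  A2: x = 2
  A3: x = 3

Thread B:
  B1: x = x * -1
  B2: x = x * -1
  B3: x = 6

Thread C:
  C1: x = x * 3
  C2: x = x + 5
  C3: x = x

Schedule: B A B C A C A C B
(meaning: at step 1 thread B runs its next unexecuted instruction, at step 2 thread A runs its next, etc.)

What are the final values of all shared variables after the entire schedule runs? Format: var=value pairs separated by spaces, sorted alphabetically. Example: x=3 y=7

Step 1: thread B executes B1 (x = x * -1). Shared: x=-4. PCs: A@0 B@1 C@0
Step 2: thread A executes A1 (x = 7). Shared: x=7. PCs: A@1 B@1 C@0
Step 3: thread B executes B2 (x = x * -1). Shared: x=-7. PCs: A@1 B@2 C@0
Step 4: thread C executes C1 (x = x * 3). Shared: x=-21. PCs: A@1 B@2 C@1
Step 5: thread A executes A2 (x = 2). Shared: x=2. PCs: A@2 B@2 C@1
Step 6: thread C executes C2 (x = x + 5). Shared: x=7. PCs: A@2 B@2 C@2
Step 7: thread A executes A3 (x = 3). Shared: x=3. PCs: A@3 B@2 C@2
Step 8: thread C executes C3 (x = x). Shared: x=3. PCs: A@3 B@2 C@3
Step 9: thread B executes B3 (x = 6). Shared: x=6. PCs: A@3 B@3 C@3

Answer: x=6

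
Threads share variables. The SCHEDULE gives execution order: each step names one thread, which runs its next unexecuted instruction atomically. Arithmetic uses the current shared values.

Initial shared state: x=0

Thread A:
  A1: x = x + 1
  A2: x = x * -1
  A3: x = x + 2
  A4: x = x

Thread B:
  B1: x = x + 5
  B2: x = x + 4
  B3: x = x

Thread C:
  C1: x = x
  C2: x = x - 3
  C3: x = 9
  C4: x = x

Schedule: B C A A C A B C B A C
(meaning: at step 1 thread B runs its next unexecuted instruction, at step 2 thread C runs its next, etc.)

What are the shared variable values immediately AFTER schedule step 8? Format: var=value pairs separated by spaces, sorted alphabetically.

Step 1: thread B executes B1 (x = x + 5). Shared: x=5. PCs: A@0 B@1 C@0
Step 2: thread C executes C1 (x = x). Shared: x=5. PCs: A@0 B@1 C@1
Step 3: thread A executes A1 (x = x + 1). Shared: x=6. PCs: A@1 B@1 C@1
Step 4: thread A executes A2 (x = x * -1). Shared: x=-6. PCs: A@2 B@1 C@1
Step 5: thread C executes C2 (x = x - 3). Shared: x=-9. PCs: A@2 B@1 C@2
Step 6: thread A executes A3 (x = x + 2). Shared: x=-7. PCs: A@3 B@1 C@2
Step 7: thread B executes B2 (x = x + 4). Shared: x=-3. PCs: A@3 B@2 C@2
Step 8: thread C executes C3 (x = 9). Shared: x=9. PCs: A@3 B@2 C@3

Answer: x=9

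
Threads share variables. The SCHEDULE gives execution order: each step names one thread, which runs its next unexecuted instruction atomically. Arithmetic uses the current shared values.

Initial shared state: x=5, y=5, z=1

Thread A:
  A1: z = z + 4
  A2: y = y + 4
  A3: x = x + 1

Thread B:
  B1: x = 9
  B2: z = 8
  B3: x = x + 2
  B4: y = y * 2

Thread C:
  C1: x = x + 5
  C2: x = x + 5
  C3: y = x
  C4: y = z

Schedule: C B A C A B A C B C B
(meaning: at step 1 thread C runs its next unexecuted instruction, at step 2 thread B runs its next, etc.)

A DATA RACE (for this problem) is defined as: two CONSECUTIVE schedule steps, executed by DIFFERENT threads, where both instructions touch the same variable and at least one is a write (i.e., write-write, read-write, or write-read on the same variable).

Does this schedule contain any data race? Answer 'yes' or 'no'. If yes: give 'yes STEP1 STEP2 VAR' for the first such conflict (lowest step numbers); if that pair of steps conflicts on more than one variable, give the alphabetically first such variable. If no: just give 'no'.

Answer: yes 1 2 x

Derivation:
Steps 1,2: C(x = x + 5) vs B(x = 9). RACE on x (W-W).
Steps 2,3: B(r=-,w=x) vs A(r=z,w=z). No conflict.
Steps 3,4: A(r=z,w=z) vs C(r=x,w=x). No conflict.
Steps 4,5: C(r=x,w=x) vs A(r=y,w=y). No conflict.
Steps 5,6: A(r=y,w=y) vs B(r=-,w=z). No conflict.
Steps 6,7: B(r=-,w=z) vs A(r=x,w=x). No conflict.
Steps 7,8: A(x = x + 1) vs C(y = x). RACE on x (W-R).
Steps 8,9: C(y = x) vs B(x = x + 2). RACE on x (R-W).
Steps 9,10: B(r=x,w=x) vs C(r=z,w=y). No conflict.
Steps 10,11: C(y = z) vs B(y = y * 2). RACE on y (W-W).
First conflict at steps 1,2.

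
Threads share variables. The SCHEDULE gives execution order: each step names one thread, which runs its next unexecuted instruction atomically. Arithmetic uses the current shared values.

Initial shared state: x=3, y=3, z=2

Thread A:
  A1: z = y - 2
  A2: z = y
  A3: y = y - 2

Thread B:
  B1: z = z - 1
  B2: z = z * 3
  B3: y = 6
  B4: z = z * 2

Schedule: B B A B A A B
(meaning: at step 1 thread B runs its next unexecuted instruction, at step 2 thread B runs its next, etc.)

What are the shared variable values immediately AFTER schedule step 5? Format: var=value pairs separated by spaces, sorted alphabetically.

Step 1: thread B executes B1 (z = z - 1). Shared: x=3 y=3 z=1. PCs: A@0 B@1
Step 2: thread B executes B2 (z = z * 3). Shared: x=3 y=3 z=3. PCs: A@0 B@2
Step 3: thread A executes A1 (z = y - 2). Shared: x=3 y=3 z=1. PCs: A@1 B@2
Step 4: thread B executes B3 (y = 6). Shared: x=3 y=6 z=1. PCs: A@1 B@3
Step 5: thread A executes A2 (z = y). Shared: x=3 y=6 z=6. PCs: A@2 B@3

Answer: x=3 y=6 z=6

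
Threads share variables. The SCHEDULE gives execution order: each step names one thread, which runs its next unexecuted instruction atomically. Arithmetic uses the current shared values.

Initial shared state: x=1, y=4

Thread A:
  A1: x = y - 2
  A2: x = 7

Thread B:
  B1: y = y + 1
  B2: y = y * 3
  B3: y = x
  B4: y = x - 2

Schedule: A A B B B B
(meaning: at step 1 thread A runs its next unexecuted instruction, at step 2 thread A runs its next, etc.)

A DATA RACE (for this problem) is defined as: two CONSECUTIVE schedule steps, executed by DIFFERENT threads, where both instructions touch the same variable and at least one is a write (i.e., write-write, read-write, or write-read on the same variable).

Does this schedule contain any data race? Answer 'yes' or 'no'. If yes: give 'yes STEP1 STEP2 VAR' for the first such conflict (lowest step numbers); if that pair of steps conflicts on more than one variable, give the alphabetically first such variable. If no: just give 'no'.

Answer: no

Derivation:
Steps 1,2: same thread (A). No race.
Steps 2,3: A(r=-,w=x) vs B(r=y,w=y). No conflict.
Steps 3,4: same thread (B). No race.
Steps 4,5: same thread (B). No race.
Steps 5,6: same thread (B). No race.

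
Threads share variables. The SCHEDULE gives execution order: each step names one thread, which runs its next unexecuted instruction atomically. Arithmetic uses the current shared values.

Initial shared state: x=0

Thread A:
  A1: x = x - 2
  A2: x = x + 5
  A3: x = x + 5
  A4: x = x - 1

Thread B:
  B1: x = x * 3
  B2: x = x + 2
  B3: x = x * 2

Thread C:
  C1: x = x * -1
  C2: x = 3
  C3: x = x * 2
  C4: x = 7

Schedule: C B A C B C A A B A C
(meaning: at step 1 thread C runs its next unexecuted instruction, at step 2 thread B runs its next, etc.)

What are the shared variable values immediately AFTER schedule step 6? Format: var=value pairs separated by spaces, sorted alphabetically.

Step 1: thread C executes C1 (x = x * -1). Shared: x=0. PCs: A@0 B@0 C@1
Step 2: thread B executes B1 (x = x * 3). Shared: x=0. PCs: A@0 B@1 C@1
Step 3: thread A executes A1 (x = x - 2). Shared: x=-2. PCs: A@1 B@1 C@1
Step 4: thread C executes C2 (x = 3). Shared: x=3. PCs: A@1 B@1 C@2
Step 5: thread B executes B2 (x = x + 2). Shared: x=5. PCs: A@1 B@2 C@2
Step 6: thread C executes C3 (x = x * 2). Shared: x=10. PCs: A@1 B@2 C@3

Answer: x=10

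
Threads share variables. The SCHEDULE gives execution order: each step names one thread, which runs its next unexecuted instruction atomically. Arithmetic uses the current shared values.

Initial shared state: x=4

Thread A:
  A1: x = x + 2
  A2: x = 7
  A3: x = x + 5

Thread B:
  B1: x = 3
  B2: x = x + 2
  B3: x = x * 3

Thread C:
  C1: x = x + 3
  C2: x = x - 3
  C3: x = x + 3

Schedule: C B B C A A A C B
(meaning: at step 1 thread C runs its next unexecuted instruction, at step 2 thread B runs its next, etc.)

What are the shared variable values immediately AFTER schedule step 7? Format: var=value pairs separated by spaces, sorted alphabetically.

Step 1: thread C executes C1 (x = x + 3). Shared: x=7. PCs: A@0 B@0 C@1
Step 2: thread B executes B1 (x = 3). Shared: x=3. PCs: A@0 B@1 C@1
Step 3: thread B executes B2 (x = x + 2). Shared: x=5. PCs: A@0 B@2 C@1
Step 4: thread C executes C2 (x = x - 3). Shared: x=2. PCs: A@0 B@2 C@2
Step 5: thread A executes A1 (x = x + 2). Shared: x=4. PCs: A@1 B@2 C@2
Step 6: thread A executes A2 (x = 7). Shared: x=7. PCs: A@2 B@2 C@2
Step 7: thread A executes A3 (x = x + 5). Shared: x=12. PCs: A@3 B@2 C@2

Answer: x=12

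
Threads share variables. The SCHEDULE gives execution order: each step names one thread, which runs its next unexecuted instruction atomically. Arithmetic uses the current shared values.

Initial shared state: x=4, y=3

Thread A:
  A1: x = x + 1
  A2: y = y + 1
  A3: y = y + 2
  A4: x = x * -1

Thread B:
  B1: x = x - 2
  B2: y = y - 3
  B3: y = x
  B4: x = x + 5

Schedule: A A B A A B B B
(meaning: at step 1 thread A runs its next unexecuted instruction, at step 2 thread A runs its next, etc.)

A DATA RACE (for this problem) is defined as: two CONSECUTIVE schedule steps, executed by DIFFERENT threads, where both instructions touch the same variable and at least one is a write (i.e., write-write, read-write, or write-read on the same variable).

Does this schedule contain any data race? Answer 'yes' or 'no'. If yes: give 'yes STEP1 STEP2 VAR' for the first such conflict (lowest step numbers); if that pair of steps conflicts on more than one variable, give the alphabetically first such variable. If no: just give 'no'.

Answer: no

Derivation:
Steps 1,2: same thread (A). No race.
Steps 2,3: A(r=y,w=y) vs B(r=x,w=x). No conflict.
Steps 3,4: B(r=x,w=x) vs A(r=y,w=y). No conflict.
Steps 4,5: same thread (A). No race.
Steps 5,6: A(r=x,w=x) vs B(r=y,w=y). No conflict.
Steps 6,7: same thread (B). No race.
Steps 7,8: same thread (B). No race.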